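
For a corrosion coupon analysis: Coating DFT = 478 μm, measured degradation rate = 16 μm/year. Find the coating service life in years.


Service life = thickness / degradation rate
Life = 478 / 16 = 29.9 years

29.9 years


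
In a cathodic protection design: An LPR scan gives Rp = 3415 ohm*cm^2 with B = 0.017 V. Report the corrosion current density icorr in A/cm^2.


Apply the Stern-Geary relation: icorr = B / Rp
icorr = 0.017 / 3415 = 4.978×10^-6 A/cm^2

4.978×10^-6 A/cm^2


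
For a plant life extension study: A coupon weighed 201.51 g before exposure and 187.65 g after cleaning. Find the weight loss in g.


Weight loss = initial − final
WL = 201.51 − 187.65 = 13.86 g

13.86 g


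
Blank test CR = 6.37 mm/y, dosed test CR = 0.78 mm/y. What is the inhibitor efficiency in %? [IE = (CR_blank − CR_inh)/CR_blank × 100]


Apply the inhibitor-efficiency definition: IE = (CR_blank − CR_inh)/CR_blank × 100
IE = (6.37 − 0.78) / 6.37 × 100
IE = 5.59 / 6.37 × 100 = 87.8 %

87.8 %


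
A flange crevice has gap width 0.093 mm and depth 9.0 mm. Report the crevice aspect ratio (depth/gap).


Aspect ratio = depth / gap
Ratio = 9.0 / 0.093 = 96.8

96.8


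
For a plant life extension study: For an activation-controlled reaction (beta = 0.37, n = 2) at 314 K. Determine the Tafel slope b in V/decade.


Apply the Tafel slope relation: b = 2.303*R*T/(beta*n*F)
Numerator: 2.303 * 8.314 * 314 = 6012.2
Denominator: 0.37 * 2 * 96485 = 71398.9
b = 6012.2 / 71398.9 = 0.084 V/decade

0.084 V/decade


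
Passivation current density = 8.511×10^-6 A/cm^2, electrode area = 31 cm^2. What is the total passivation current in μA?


I = i_pass * A, then convert A → μA (×10^6)
I = 8.511×10^-6 * 31 * 10^6 = 263.84 μA

263.84 μA


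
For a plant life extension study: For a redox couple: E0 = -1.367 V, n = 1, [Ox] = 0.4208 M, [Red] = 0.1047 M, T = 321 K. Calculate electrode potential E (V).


Apply the Nernst equation: E = E0 + (RT/nF)*ln([Ox]/[Red])
Step 1: RT/nF = 8.314*321/(1*96485) = 0.0276602 V
Step 2: [Ox]/[Red] = 0.4208/0.1047 = 4.019102
Step 3: ln(4.019102) = 1.391058
Step 4: correction = 0.0276602 * 1.391058 = 0.038 V
E = -1.367 + 0.038 = -1.329 V

-1.329 V


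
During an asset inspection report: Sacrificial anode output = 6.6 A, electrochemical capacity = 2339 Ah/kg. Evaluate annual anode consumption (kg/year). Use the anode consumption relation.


Annual consumption = current * hours per year / capacity
Rate = 6.6 * 8760 / 2339 = 24.7 kg/year

24.7 kg/year


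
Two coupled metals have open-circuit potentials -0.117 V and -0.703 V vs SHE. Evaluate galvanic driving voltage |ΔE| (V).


Driving voltage is the absolute potential difference.
|ΔE| = |-0.117 − (-0.703)| = 0.586 V

0.586 V


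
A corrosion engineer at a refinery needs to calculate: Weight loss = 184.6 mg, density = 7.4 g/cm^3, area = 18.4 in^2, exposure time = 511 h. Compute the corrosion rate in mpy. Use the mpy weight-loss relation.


Apply the mpy weight-loss relation: CR = 534 * W / (D * A * T)
Numerator: 534 * 184.6 = 98576.4
Denominator: 7.4 * 18.4 * 511 = 69577.76
CR = 98576.4 / 69577.76 = 1.41678 mpy

1.41678 mpy


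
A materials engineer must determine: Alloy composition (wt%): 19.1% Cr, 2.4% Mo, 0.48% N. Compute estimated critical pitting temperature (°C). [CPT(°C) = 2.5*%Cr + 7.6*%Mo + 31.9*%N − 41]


Apply the ASTM G48 empirical CPT estimate: CPT(°C) = 2.5*%Cr + 7.6*%Mo + 31.9*%N − 41
2.5*19.1 = 47.75; 7.6*2.4 = 18.24; 31.9*0.48 = 15.312
CPT = 47.75 + 18.24 + 15.312 − 41 = 40.302 °C
Rounded to 0.1 °C: CPT ≈ 40.3 °C

40.3 °C


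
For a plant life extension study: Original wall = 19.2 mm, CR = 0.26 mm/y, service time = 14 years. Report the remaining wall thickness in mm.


Remaining wall = original − CR × time
t = 19.2 − 0.26*14 = 19.2 − 3.64 = 15.56 mm

15.56 mm


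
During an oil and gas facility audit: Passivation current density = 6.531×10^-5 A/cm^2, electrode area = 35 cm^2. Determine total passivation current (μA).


I = i_pass * A, then convert A → μA (×10^6)
I = 6.531×10^-5 * 35 * 10^6 = 2285.85 μA

2285.85 μA


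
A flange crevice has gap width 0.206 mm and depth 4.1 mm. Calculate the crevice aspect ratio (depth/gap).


Aspect ratio = depth / gap
Ratio = 4.1 / 0.206 = 19.9

19.9


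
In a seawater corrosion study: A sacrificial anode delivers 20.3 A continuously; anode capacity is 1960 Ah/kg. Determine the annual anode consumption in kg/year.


Annual consumption = current * hours per year / capacity
Rate = 20.3 * 8760 / 1960 = 90.7 kg/year

90.7 kg/year


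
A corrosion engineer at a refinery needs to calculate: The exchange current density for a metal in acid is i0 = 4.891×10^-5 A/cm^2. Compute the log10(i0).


i0 = 4.891×10^-5 A/cm^2
log10(i0) = -4.311

-4.311


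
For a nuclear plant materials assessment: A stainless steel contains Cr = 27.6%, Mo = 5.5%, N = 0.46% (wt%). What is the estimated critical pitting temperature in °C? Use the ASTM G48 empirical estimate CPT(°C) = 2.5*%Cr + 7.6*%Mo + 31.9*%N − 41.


Apply the ASTM G48 empirical CPT estimate: CPT(°C) = 2.5*%Cr + 7.6*%Mo + 31.9*%N − 41
2.5*27.6 = 69; 7.6*5.5 = 41.8; 31.9*0.46 = 14.674
CPT = 69 + 41.8 + 14.674 − 41 = 84.474 °C
Rounded to 0.1 °C: CPT ≈ 84.5 °C

84.5 °C


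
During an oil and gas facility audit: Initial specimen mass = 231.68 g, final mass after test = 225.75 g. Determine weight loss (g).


Weight loss = initial − final
WL = 231.68 − 225.75 = 5.93 g

5.93 g


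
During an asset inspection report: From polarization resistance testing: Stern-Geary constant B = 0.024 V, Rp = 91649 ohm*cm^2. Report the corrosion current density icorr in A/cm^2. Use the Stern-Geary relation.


Apply the Stern-Geary relation: icorr = B / Rp
icorr = 0.024 / 91649 = 2.619×10^-7 A/cm^2

2.619×10^-7 A/cm^2


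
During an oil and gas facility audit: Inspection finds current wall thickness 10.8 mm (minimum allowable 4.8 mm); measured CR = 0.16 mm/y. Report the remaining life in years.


Apply the remaining-life relation: RL = (t_current − t_min) / CR
RL = (10.8 − 4.8) / 0.16 = 6.0 / 0.16 = 37.5 years

37.5 years


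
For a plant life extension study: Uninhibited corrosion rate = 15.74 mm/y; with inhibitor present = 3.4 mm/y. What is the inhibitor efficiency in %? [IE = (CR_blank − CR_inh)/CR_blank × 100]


Apply the inhibitor-efficiency definition: IE = (CR_blank − CR_inh)/CR_blank × 100
IE = (15.74 − 3.4) / 15.74 × 100
IE = 12.34 / 15.74 × 100 = 78.4 %

78.4 %


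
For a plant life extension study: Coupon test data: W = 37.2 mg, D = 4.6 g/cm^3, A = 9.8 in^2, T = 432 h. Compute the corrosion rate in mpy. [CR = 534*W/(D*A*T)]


Apply the mpy weight-loss relation: CR = 534 * W / (D * A * T)
Numerator: 534 * 37.2 = 19864.8
Denominator: 4.6 * 9.8 * 432 = 19474.56
CR = 19864.8 / 19474.56 = 1.02 mpy

1.02 mpy


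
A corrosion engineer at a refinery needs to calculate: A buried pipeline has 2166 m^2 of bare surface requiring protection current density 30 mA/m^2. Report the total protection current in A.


I = area * current density, then convert mA → A (÷1000)
I = 2166 * 30 / 1000 = 64.98 A

64.98 A


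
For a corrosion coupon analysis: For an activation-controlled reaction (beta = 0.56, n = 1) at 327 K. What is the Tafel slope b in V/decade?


Apply the Tafel slope relation: b = 2.303*R*T/(beta*n*F)
Numerator: 2.303 * 8.314 * 327 = 6261.12
Denominator: 0.56 * 1 * 96485 = 54031.6
b = 6261.12 / 54031.6 = 0.116 V/decade

0.116 V/decade


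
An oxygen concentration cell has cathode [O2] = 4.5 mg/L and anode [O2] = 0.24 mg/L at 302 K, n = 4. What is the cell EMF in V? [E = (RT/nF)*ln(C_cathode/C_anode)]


Apply the Nernst concentration-cell relation: E = (RT/nF)*ln(C_cathode/C_anode)
RT/nF = 8.314*302/(4*96485) = 0.00650575 V
ln(4.5/0.24) = 2.93119
E = 0.00650575 * 2.93119 = 0.01907 V

0.01907 V


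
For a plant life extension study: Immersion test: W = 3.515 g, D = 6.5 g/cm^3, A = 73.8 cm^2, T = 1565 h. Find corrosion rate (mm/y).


Apply the mm/y weight-loss relation: CR = 87600 * W / (D * A * T)
Numerator: 87600 * 3.515 = 307914.0
Denominator: 6.5 * 73.8 * 1565 = 750730.5
CR = 307914.0 / 750730.5 = 0.4102 mm/y

0.4102 mm/y


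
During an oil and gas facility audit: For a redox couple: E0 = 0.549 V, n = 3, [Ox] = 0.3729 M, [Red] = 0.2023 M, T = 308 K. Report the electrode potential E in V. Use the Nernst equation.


Apply the Nernst equation: E = E0 + (RT/nF)*ln([Ox]/[Red])
Step 1: RT/nF = 8.314*308/(3*96485) = 0.00884667 V
Step 2: [Ox]/[Red] = 0.3729/0.2023 = 1.843302
Step 3: ln(1.843302) = 0.611559
Step 4: correction = 0.00884667 * 0.611559 = 0.005 V
E = 0.549 + 0.005 = 0.554 V

0.554 V


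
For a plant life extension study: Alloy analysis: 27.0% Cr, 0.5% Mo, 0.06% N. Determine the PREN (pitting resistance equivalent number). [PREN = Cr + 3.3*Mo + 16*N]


Apply the PREN formula: PREN = Cr + 3.3*Mo + 16*N
PREN = 27.0 + 3.3*0.5 + 16*0.06
PREN = 27.0 + 1.65 + 0.96 = 29.61

29.61


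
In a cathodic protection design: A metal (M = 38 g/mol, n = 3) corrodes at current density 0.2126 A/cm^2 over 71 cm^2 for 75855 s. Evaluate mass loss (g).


Apply Faraday's law: m = i*A*t*M / (n*F)
Total charge passed Q = i*A*t = 0.2126*71*75855 = 1145000.883 C
m = Q*M/(n*F) = 1145000.883*38/(3*96485) = 150.317 g

150.317 g


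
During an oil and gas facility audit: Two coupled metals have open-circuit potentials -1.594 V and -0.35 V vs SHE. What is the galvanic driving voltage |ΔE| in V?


Driving voltage is the absolute potential difference.
|ΔE| = |-1.594 − (-0.35)| = 1.244 V

1.244 V


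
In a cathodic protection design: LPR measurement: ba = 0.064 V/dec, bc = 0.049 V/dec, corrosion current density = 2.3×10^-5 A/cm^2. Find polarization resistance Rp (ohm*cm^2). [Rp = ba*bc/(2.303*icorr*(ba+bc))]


Apply the Stern-Geary equation: Rp = ba*bc / (2.303*icorr*(ba+bc))
ba*bc = 0.064*0.049 = 0.003136
ba+bc = 0.113; 2.303*icorr*(ba+bc) = 2.303*2.3×10^-5*0.113 = 5.985497×10^-6
Rp = 0.003136 / 5.985497×10^-6 = 523.9 ohm*cm^2

523.9 ohm*cm^2


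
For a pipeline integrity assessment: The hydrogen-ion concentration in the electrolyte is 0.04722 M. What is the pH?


pH = −log10[H+]
pH = −log10(0.04722) = 1.33

1.33


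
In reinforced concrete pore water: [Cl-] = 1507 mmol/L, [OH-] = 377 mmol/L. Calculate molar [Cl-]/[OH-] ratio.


Threshold parameter = [Cl-] / [OH-] (molar basis; both in mmol/L, so units cancel)
Ratio = 1507 / 377 = 4.0

4.0


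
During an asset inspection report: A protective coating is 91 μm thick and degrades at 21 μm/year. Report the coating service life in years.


Service life = thickness / degradation rate
Life = 91 / 21 = 4.3 years

4.3 years


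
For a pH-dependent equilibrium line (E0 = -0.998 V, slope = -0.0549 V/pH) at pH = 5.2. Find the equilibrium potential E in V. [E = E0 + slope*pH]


Apply the Pourbaix line equation: E = E0 + slope*pH
E = -0.998 + (-0.0549)*5.2 = -0.998 + (-0.28548) = -1.28348 V
Rounded to 4 decimal places: E = -1.2835 V

-1.2835 V


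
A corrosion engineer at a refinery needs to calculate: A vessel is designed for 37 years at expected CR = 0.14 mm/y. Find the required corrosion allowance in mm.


Corrosion allowance = CR × design life
CA = 0.14 * 37 = 5.18 mm

5.18 mm


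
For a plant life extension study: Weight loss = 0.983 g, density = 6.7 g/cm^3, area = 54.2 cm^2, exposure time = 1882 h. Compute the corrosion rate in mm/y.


Apply the mm/y weight-loss relation: CR = 87600 * W / (D * A * T)
Numerator: 87600 * 0.983 = 86110.8
Denominator: 6.7 * 54.2 * 1882 = 683429.48
CR = 86110.8 / 683429.48 = 0.126 mm/y

0.126 mm/y


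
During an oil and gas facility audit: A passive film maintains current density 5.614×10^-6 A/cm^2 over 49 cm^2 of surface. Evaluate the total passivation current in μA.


I = i_pass * A, then convert A → μA (×10^6)
I = 5.614×10^-6 * 49 * 10^6 = 275.09 μA

275.09 μA


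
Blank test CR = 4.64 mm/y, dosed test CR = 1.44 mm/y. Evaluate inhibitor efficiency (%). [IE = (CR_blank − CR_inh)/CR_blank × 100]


Apply the inhibitor-efficiency definition: IE = (CR_blank − CR_inh)/CR_blank × 100
IE = (4.64 − 1.44) / 4.64 × 100
IE = 3.2 / 4.64 × 100 = 69.0 %

69.0 %


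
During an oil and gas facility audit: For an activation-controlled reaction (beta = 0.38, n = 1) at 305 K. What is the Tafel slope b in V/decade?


Apply the Tafel slope relation: b = 2.303*R*T/(beta*n*F)
Numerator: 2.303 * 8.314 * 305 = 5839.88
Denominator: 0.38 * 1 * 96485 = 36664.3
b = 5839.88 / 36664.3 = 0.1593 V/decade

0.1593 V/decade


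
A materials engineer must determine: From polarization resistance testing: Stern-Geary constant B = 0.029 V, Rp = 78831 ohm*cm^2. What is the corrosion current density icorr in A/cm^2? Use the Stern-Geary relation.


Apply the Stern-Geary relation: icorr = B / Rp
icorr = 0.029 / 78831 = 3.679×10^-7 A/cm^2

3.679×10^-7 A/cm^2


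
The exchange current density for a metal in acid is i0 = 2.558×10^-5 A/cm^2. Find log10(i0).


i0 = 2.558×10^-5 A/cm^2
log10(i0) = -4.592

-4.592


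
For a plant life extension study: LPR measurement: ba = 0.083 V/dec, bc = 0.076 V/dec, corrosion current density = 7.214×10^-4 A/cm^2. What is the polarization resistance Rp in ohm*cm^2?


Apply the Stern-Geary equation: Rp = ba*bc / (2.303*icorr*(ba+bc))
ba*bc = 0.083*0.076 = 0.006308
ba+bc = 0.159; 2.303*icorr*(ba+bc) = 2.303*7.214×10^-4*0.159 = 2.6416009×10^-4
Rp = 0.006308 / 2.6416009×10^-4 = 23.88 ohm*cm^2

23.88 ohm*cm^2


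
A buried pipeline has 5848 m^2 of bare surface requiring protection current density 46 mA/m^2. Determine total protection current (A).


I = area * current density, then convert mA → A (÷1000)
I = 5848 * 46 / 1000 = 269.01 A

269.01 A


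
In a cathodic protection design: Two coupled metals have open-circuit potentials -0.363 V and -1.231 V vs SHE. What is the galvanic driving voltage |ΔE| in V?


Driving voltage is the absolute potential difference.
|ΔE| = |-0.363 − (-1.231)| = 0.868 V

0.868 V


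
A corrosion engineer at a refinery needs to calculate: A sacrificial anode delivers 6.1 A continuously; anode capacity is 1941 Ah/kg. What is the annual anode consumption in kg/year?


Annual consumption = current * hours per year / capacity
Rate = 6.1 * 8760 / 1941 = 27.5 kg/year

27.5 kg/year


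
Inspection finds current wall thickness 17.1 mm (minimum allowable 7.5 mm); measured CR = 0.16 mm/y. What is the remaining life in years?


Apply the remaining-life relation: RL = (t_current − t_min) / CR
RL = (17.1 − 7.5) / 0.16 = 9.6 / 0.16 = 60.0 years

60.0 years


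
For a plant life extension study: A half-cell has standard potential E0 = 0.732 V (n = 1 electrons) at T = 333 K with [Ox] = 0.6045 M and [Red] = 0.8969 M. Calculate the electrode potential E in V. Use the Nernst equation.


Apply the Nernst equation: E = E0 + (RT/nF)*ln([Ox]/[Red])
Step 1: RT/nF = 8.314*333/(1*96485) = 0.02869422 V
Step 2: [Ox]/[Red] = 0.6045/0.8969 = 0.673988
Step 3: ln(0.673988) = -0.394543
Step 4: correction = 0.02869422 * -0.394543 = -0.0113 V
E = 0.732 + -0.0113 = 0.7207 V

0.7207 V


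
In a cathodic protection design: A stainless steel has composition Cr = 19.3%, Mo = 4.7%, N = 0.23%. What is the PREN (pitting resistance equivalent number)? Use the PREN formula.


Apply the PREN formula: PREN = Cr + 3.3*Mo + 16*N
PREN = 19.3 + 3.3*4.7 + 16*0.23
PREN = 19.3 + 15.51 + 3.68 = 38.49

38.49


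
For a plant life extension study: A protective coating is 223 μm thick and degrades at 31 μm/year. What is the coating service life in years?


Service life = thickness / degradation rate
Life = 223 / 31 = 7.2 years

7.2 years


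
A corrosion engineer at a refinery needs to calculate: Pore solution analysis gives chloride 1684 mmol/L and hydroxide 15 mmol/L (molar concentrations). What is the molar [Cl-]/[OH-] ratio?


Threshold parameter = [Cl-] / [OH-] (molar basis; both in mmol/L, so units cancel)
Ratio = 1684 / 15 = 112.27

112.27


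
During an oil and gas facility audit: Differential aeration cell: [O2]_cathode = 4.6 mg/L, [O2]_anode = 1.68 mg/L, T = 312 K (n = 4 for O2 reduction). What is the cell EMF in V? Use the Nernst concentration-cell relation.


Apply the Nernst concentration-cell relation: E = (RT/nF)*ln(C_cathode/C_anode)
RT/nF = 8.314*312/(4*96485) = 0.00672117 V
ln(4.6/1.68) = 1.00726
E = 0.00672117 * 1.00726 = 0.00677 V

0.00677 V


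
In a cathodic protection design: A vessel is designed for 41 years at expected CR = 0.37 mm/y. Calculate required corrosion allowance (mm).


Corrosion allowance = CR × design life
CA = 0.37 * 41 = 15.17 mm

15.17 mm


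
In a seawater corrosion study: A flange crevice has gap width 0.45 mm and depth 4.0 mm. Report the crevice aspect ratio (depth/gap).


Aspect ratio = depth / gap
Ratio = 4.0 / 0.45 = 8.9

8.9


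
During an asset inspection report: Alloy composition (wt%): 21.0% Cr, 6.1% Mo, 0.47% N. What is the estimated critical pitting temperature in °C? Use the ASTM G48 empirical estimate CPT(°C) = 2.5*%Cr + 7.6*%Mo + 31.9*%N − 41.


Apply the ASTM G48 empirical CPT estimate: CPT(°C) = 2.5*%Cr + 7.6*%Mo + 31.9*%N − 41
2.5*21.0 = 52.5; 7.6*6.1 = 46.36; 31.9*0.47 = 14.993
CPT = 52.5 + 46.36 + 14.993 − 41 = 72.853 °C
Rounded to 0.1 °C: CPT ≈ 72.9 °C

72.9 °C


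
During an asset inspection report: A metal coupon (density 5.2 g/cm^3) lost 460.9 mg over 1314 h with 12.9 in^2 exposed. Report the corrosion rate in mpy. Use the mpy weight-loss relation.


Apply the mpy weight-loss relation: CR = 534 * W / (D * A * T)
Numerator: 534 * 460.9 = 246120.6
Denominator: 5.2 * 12.9 * 1314 = 88143.12
CR = 246120.6 / 88143.12 = 2.7923 mpy

2.7923 mpy


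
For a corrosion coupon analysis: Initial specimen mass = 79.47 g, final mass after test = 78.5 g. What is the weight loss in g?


Weight loss = initial − final
WL = 79.47 − 78.5 = 0.97 g

0.97 g


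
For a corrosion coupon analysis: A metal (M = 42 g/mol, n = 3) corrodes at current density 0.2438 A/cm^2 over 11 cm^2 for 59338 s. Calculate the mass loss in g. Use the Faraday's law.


Apply Faraday's law: m = i*A*t*M / (n*F)
Total charge passed Q = i*A*t = 0.2438*11*59338 = 159132.6484 C
m = Q*M/(n*F) = 159132.6484*42/(3*96485) = 23.0902 g

23.0902 g


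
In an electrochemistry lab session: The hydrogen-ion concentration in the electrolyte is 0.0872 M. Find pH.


pH = −log10[H+]
pH = −log10(0.0872) = 1.06

1.06


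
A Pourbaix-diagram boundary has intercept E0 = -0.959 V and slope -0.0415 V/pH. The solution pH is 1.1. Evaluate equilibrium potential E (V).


Apply the Pourbaix line equation: E = E0 + slope*pH
E = -0.959 + (-0.0415)*1.1 = -0.959 + (-0.04565) = -1.00465 V
Rounded to 4 decimal places: E = -1.0047 V

-1.0047 V


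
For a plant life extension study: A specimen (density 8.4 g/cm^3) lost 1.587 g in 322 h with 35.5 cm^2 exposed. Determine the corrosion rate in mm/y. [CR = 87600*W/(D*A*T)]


Apply the mm/y weight-loss relation: CR = 87600 * W / (D * A * T)
Numerator: 87600 * 1.587 = 139021.2
Denominator: 8.4 * 35.5 * 322 = 96020.4
CR = 139021.2 / 96020.4 = 1.44783 mm/y

1.44783 mm/y


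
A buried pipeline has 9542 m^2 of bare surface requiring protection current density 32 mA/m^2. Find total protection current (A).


I = area * current density, then convert mA → A (÷1000)
I = 9542 * 32 / 1000 = 305.34 A

305.34 A


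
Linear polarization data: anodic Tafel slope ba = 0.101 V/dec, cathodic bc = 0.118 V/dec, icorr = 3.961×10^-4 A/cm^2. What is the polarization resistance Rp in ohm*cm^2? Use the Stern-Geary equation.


Apply the Stern-Geary equation: Rp = ba*bc / (2.303*icorr*(ba+bc))
ba*bc = 0.101*0.118 = 0.011918
ba+bc = 0.219; 2.303*icorr*(ba+bc) = 2.303*3.961×10^-4*0.219 = 1.9977581×10^-4
Rp = 0.011918 / 1.9977581×10^-4 = 59.7 ohm*cm^2

59.7 ohm*cm^2


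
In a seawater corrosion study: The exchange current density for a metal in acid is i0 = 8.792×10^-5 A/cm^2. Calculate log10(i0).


i0 = 8.792×10^-5 A/cm^2
log10(i0) = -4.056

-4.056


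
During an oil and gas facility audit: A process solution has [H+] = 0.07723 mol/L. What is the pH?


pH = −log10[H+]
pH = −log10(0.07723) = 1.11

1.11


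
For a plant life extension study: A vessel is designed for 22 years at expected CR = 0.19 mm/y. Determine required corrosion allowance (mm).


Corrosion allowance = CR × design life
CA = 0.19 * 22 = 4.18 mm

4.18 mm


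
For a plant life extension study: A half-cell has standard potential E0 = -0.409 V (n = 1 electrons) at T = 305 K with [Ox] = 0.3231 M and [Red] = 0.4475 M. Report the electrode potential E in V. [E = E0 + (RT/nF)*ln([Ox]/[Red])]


Apply the Nernst equation: E = E0 + (RT/nF)*ln([Ox]/[Red])
Step 1: RT/nF = 8.314*305/(1*96485) = 0.02628149 V
Step 2: [Ox]/[Red] = 0.3231/0.4475 = 0.722011
Step 3: ln(0.722011) = -0.325715
Step 4: correction = 0.02628149 * -0.325715 = -0.0086 V
E = -0.409 + -0.0086 = -0.4176 V

-0.4176 V


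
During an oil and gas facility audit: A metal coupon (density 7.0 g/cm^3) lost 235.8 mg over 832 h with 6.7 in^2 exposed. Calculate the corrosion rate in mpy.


Apply the mpy weight-loss relation: CR = 534 * W / (D * A * T)
Numerator: 534 * 235.8 = 125917.2
Denominator: 7.0 * 6.7 * 832 = 39020.8
CR = 125917.2 / 39020.8 = 3.2269 mpy

3.2269 mpy


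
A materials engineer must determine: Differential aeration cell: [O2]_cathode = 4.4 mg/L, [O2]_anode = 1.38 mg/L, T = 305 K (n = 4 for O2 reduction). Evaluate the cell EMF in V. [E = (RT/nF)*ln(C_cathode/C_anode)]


Apply the Nernst concentration-cell relation: E = (RT/nF)*ln(C_cathode/C_anode)
RT/nF = 8.314*305/(4*96485) = 0.00657037 V
ln(4.4/1.38) = 1.15952
E = 0.00657037 * 1.15952 = 0.00762 V

0.00762 V


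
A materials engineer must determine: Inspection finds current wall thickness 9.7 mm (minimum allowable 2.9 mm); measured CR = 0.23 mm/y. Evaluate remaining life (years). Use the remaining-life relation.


Apply the remaining-life relation: RL = (t_current − t_min) / CR
RL = (9.7 − 2.9) / 0.23 = 6.8 / 0.23 = 29.6 years

29.6 years


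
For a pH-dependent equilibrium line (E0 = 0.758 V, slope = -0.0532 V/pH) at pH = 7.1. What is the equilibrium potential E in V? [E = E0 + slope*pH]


Apply the Pourbaix line equation: E = E0 + slope*pH
E = 0.758 + (-0.0532)*7.1 = 0.758 + (-0.37772) = 0.38028 V
Rounded to 3 decimal places: E = 0.380 V

0.380 V


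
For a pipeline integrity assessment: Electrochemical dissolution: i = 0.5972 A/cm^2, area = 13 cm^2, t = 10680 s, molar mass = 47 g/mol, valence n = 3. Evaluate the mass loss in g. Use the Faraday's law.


Apply Faraday's law: m = i*A*t*M / (n*F)
Total charge passed Q = i*A*t = 0.5972*13*10680 = 82915.248 C
m = Q*M/(n*F) = 82915.248*47/(3*96485) = 13.463 g

13.463 g


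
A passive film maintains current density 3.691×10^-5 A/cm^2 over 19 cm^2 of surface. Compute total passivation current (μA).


I = i_pass * A, then convert A → μA (×10^6)
I = 3.691×10^-5 * 19 * 10^6 = 701.29 μA

701.29 μA


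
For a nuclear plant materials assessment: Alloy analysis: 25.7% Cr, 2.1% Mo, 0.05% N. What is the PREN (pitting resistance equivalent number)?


Apply the PREN formula: PREN = Cr + 3.3*Mo + 16*N
PREN = 25.7 + 3.3*2.1 + 16*0.05
PREN = 25.7 + 6.93 + 0.8 = 33.43

33.43


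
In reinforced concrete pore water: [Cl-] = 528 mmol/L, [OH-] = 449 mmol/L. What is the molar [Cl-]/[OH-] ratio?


Threshold parameter = [Cl-] / [OH-] (molar basis; both in mmol/L, so units cancel)
Ratio = 528 / 449 = 1.18

1.18


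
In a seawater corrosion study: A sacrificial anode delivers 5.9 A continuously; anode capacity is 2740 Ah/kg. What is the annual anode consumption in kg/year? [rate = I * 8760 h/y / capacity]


Annual consumption = current * hours per year / capacity
Rate = 5.9 * 8760 / 2740 = 18.9 kg/year

18.9 kg/year


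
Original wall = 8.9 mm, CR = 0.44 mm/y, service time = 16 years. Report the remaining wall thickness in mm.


Remaining wall = original − CR × time
t = 8.9 − 0.44*16 = 8.9 − 7.04 = 1.86 mm

1.86 mm


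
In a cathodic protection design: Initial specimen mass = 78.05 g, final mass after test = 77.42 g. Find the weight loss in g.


Weight loss = initial − final
WL = 78.05 − 77.42 = 0.63 g

0.63 g


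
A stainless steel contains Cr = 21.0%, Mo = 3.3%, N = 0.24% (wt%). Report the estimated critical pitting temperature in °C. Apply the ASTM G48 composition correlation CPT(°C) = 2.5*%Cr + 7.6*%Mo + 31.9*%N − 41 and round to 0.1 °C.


Apply the ASTM G48 empirical CPT estimate: CPT(°C) = 2.5*%Cr + 7.6*%Mo + 31.9*%N − 41
2.5*21.0 = 52.5; 7.6*3.3 = 25.08; 31.9*0.24 = 7.656
CPT = 52.5 + 25.08 + 7.656 − 41 = 44.236 °C
Rounded to 0.1 °C: CPT ≈ 44.2 °C

44.2 °C


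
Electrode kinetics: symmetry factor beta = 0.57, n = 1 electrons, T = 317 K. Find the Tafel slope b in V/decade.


Apply the Tafel slope relation: b = 2.303*R*T/(beta*n*F)
Numerator: 2.303 * 8.314 * 317 = 6069.64
Denominator: 0.57 * 1 * 96485 = 54996.45
b = 6069.64 / 54996.45 = 0.1104 V/decade

0.1104 V/decade


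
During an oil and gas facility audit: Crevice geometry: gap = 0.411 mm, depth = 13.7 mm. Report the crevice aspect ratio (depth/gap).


Aspect ratio = depth / gap
Ratio = 13.7 / 0.411 = 33.3

33.3


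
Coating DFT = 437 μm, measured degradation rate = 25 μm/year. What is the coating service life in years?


Service life = thickness / degradation rate
Life = 437 / 25 = 17.5 years

17.5 years


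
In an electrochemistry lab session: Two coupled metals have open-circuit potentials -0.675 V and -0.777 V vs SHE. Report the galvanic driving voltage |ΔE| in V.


Driving voltage is the absolute potential difference.
|ΔE| = |-0.675 − (-0.777)| = 0.102 V

0.102 V


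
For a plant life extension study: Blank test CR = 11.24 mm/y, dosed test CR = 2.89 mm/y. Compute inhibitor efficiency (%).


Apply the inhibitor-efficiency definition: IE = (CR_blank − CR_inh)/CR_blank × 100
IE = (11.24 − 2.89) / 11.24 × 100
IE = 8.35 / 11.24 × 100 = 74.3 %

74.3 %


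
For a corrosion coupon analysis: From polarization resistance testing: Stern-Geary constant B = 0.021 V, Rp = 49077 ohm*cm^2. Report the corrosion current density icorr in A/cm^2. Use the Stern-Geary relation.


Apply the Stern-Geary relation: icorr = B / Rp
icorr = 0.021 / 49077 = 4.279×10^-7 A/cm^2

4.279×10^-7 A/cm^2


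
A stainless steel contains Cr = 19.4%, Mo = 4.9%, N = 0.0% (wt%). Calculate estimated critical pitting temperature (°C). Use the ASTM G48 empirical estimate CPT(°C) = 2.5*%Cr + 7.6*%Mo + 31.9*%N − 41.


Apply the ASTM G48 empirical CPT estimate: CPT(°C) = 2.5*%Cr + 7.6*%Mo + 31.9*%N − 41
2.5*19.4 = 48.5; 7.6*4.9 = 37.24; 31.9*0.0 = 0
CPT = 48.5 + 37.24 + 0 − 41 = 44.74 °C
Rounded to 0.1 °C: CPT ≈ 44.7 °C

44.7 °C


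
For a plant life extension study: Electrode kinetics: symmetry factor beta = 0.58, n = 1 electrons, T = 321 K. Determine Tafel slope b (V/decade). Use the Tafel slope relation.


Apply the Tafel slope relation: b = 2.303*R*T/(beta*n*F)
Numerator: 2.303 * 8.314 * 321 = 6146.23
Denominator: 0.58 * 1 * 96485 = 55961.3
b = 6146.23 / 55961.3 = 0.1098 V/decade

0.1098 V/decade


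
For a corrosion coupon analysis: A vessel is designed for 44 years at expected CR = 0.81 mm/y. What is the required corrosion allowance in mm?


Corrosion allowance = CR × design life
CA = 0.81 * 44 = 35.64 mm

35.64 mm


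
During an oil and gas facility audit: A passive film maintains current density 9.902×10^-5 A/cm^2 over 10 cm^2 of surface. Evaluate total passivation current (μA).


I = i_pass * A, then convert A → μA (×10^6)
I = 9.902×10^-5 * 10 * 10^6 = 990.2 μA

990.2 μA


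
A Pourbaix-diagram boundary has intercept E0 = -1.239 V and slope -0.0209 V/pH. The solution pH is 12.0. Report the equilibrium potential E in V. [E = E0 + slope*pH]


Apply the Pourbaix line equation: E = E0 + slope*pH
E = -1.239 + (-0.0209)*12.0 = -1.239 + (-0.2508) = -1.4898 V
Rounded to 4 decimal places: E = -1.4898 V

-1.4898 V


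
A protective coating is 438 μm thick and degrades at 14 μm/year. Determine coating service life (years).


Service life = thickness / degradation rate
Life = 438 / 14 = 31.3 years

31.3 years


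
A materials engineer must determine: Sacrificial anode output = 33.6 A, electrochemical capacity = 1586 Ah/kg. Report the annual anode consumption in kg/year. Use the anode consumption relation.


Annual consumption = current * hours per year / capacity
Rate = 33.6 * 8760 / 1586 = 185.6 kg/year

185.6 kg/year


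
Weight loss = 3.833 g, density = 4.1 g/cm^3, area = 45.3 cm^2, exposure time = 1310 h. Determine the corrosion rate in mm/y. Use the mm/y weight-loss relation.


Apply the mm/y weight-loss relation: CR = 87600 * W / (D * A * T)
Numerator: 87600 * 3.833 = 335770.8
Denominator: 4.1 * 45.3 * 1310 = 243306.3
CR = 335770.8 / 243306.3 = 1.38 mm/y

1.38 mm/y


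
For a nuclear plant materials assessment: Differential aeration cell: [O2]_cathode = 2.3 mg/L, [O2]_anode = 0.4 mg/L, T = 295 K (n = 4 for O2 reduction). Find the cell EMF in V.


Apply the Nernst concentration-cell relation: E = (RT/nF)*ln(C_cathode/C_anode)
RT/nF = 8.314*295/(4*96485) = 0.00635495 V
ln(2.3/0.4) = 1.7492
E = 0.00635495 * 1.7492 = 0.01112 V

0.01112 V


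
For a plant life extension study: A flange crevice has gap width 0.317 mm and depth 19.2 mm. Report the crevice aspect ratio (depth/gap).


Aspect ratio = depth / gap
Ratio = 19.2 / 0.317 = 60.6

60.6


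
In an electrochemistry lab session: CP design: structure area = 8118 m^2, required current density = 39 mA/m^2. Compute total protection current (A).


I = area * current density, then convert mA → A (÷1000)
I = 8118 * 39 / 1000 = 316.6 A

316.6 A


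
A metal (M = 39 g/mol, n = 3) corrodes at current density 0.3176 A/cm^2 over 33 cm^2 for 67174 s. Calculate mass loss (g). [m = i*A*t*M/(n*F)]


Apply Faraday's law: m = i*A*t*M / (n*F)
Total charge passed Q = i*A*t = 0.3176*33*67174 = 704037.2592 C
m = Q*M/(n*F) = 704037.2592*39/(3*96485) = 94.85914 g

94.85914 g


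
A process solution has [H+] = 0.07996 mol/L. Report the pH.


pH = −log10[H+]
pH = −log10(0.07996) = 1.1

1.1


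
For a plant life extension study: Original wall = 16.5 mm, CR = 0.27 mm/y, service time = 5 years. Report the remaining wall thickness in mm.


Remaining wall = original − CR × time
t = 16.5 − 0.27*5 = 16.5 − 1.35 = 15.15 mm

15.15 mm


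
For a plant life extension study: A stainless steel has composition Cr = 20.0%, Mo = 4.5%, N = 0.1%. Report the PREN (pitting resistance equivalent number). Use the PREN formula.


Apply the PREN formula: PREN = Cr + 3.3*Mo + 16*N
PREN = 20.0 + 3.3*4.5 + 16*0.1
PREN = 20.0 + 14.85 + 1.6 = 36.45

36.45


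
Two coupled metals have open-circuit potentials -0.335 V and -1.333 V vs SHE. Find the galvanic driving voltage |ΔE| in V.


Driving voltage is the absolute potential difference.
|ΔE| = |-0.335 − (-1.333)| = 0.998 V

0.998 V


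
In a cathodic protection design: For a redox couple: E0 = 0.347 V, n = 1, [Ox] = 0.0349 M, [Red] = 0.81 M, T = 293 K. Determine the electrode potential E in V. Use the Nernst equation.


Apply the Nernst equation: E = E0 + (RT/nF)*ln([Ox]/[Red])
Step 1: RT/nF = 8.314*293/(1*96485) = 0.02524747 V
Step 2: [Ox]/[Red] = 0.0349/0.81 = 0.043086
Step 3: ln(0.043086) = -3.144557
Step 4: correction = 0.02524747 * -3.144557 = -0.079 V
E = 0.347 + -0.079 = 0.268 V

0.268 V


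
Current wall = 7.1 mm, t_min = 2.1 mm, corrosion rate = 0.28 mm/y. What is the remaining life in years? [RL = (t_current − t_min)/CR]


Apply the remaining-life relation: RL = (t_current − t_min) / CR
RL = (7.1 − 2.1) / 0.28 = 5.0 / 0.28 = 17.9 years

17.9 years


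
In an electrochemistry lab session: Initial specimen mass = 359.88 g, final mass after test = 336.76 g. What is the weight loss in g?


Weight loss = initial − final
WL = 359.88 − 336.76 = 23.12 g

23.12 g


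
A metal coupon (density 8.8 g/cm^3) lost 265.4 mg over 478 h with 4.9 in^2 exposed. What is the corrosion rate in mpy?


Apply the mpy weight-loss relation: CR = 534 * W / (D * A * T)
Numerator: 534 * 265.4 = 141723.6
Denominator: 8.8 * 4.9 * 478 = 20611.36
CR = 141723.6 / 20611.36 = 6.87599 mpy

6.87599 mpy


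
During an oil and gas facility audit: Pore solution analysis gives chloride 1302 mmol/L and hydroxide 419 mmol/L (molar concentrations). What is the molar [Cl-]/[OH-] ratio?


Threshold parameter = [Cl-] / [OH-] (molar basis; both in mmol/L, so units cancel)
Ratio = 1302 / 419 = 3.11

3.11


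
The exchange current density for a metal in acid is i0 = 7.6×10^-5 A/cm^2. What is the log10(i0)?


i0 = 7.6×10^-5 A/cm^2
log10(i0) = -4.119

-4.119


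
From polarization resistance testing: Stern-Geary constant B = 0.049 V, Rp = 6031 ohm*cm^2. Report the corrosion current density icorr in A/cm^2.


Apply the Stern-Geary relation: icorr = B / Rp
icorr = 0.049 / 6031 = 8.125×10^-6 A/cm^2

8.125×10^-6 A/cm^2


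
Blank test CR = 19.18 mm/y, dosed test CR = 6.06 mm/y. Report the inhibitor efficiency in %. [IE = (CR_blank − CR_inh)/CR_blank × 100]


Apply the inhibitor-efficiency definition: IE = (CR_blank − CR_inh)/CR_blank × 100
IE = (19.18 − 6.06) / 19.18 × 100
IE = 13.12 / 19.18 × 100 = 68.4 %

68.4 %


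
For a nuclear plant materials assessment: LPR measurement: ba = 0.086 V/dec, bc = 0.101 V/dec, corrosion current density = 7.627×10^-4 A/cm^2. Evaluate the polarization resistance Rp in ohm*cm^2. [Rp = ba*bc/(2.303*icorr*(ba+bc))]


Apply the Stern-Geary equation: Rp = ba*bc / (2.303*icorr*(ba+bc))
ba*bc = 0.086*0.101 = 0.008686
ba+bc = 0.187; 2.303*icorr*(ba+bc) = 2.303*7.627×10^-4*0.187 = 3.2846514×10^-4
Rp = 0.008686 / 3.2846514×10^-4 = 26.4 ohm*cm^2

26.4 ohm*cm^2


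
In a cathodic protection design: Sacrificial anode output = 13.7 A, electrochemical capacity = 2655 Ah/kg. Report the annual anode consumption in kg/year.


Annual consumption = current * hours per year / capacity
Rate = 13.7 * 8760 / 2655 = 45.2 kg/year

45.2 kg/year


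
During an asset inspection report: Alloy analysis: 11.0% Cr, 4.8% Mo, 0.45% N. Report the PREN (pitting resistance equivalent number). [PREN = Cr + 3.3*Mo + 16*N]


Apply the PREN formula: PREN = Cr + 3.3*Mo + 16*N
PREN = 11.0 + 3.3*4.8 + 16*0.45
PREN = 11.0 + 15.84 + 7.2 = 34.04

34.04


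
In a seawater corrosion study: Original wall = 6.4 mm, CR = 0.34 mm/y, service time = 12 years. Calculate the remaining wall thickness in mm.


Remaining wall = original − CR × time
t = 6.4 − 0.34*12 = 6.4 − 4.08 = 2.32 mm

2.32 mm


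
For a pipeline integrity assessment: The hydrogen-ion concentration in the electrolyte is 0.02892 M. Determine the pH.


pH = −log10[H+]
pH = −log10(0.02892) = 1.54

1.54


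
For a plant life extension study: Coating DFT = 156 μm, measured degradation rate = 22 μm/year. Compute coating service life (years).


Service life = thickness / degradation rate
Life = 156 / 22 = 7.1 years

7.1 years


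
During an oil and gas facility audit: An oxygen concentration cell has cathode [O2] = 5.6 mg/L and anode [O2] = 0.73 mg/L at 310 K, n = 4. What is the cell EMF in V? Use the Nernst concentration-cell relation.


Apply the Nernst concentration-cell relation: E = (RT/nF)*ln(C_cathode/C_anode)
RT/nF = 8.314*310/(4*96485) = 0.00667808 V
ln(5.6/0.73) = 2.03748
E = 0.00667808 * 2.03748 = 0.01361 V

0.01361 V


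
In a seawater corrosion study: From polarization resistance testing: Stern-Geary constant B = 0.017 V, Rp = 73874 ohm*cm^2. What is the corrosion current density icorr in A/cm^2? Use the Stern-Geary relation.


Apply the Stern-Geary relation: icorr = B / Rp
icorr = 0.017 / 73874 = 2.301×10^-7 A/cm^2

2.301×10^-7 A/cm^2


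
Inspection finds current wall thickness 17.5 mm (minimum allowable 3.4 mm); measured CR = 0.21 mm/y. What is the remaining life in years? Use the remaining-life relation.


Apply the remaining-life relation: RL = (t_current − t_min) / CR
RL = (17.5 − 3.4) / 0.21 = 14.1 / 0.21 = 67.1 years

67.1 years


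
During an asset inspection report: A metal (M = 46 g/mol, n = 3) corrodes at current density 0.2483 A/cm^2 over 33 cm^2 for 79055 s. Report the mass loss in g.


Apply Faraday's law: m = i*A*t*M / (n*F)
Total charge passed Q = i*A*t = 0.2483*33*79055 = 647768.7645 C
m = Q*M/(n*F) = 647768.7645*46/(3*96485) = 102.94299 g

102.94299 g


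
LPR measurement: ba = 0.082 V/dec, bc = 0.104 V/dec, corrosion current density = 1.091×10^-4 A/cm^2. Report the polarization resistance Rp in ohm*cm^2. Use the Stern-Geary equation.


Apply the Stern-Geary equation: Rp = ba*bc / (2.303*icorr*(ba+bc))
ba*bc = 0.082*0.104 = 0.008528
ba+bc = 0.186; 2.303*icorr*(ba+bc) = 2.303*1.091×10^-4*0.186 = 4.6733858×10^-5
Rp = 0.008528 / 4.6733858×10^-5 = 182.48 ohm*cm^2

182.48 ohm*cm^2


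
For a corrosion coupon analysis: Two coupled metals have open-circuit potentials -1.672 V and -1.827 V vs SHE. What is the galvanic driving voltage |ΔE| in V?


Driving voltage is the absolute potential difference.
|ΔE| = |-1.672 − (-1.827)| = 0.155 V

0.155 V


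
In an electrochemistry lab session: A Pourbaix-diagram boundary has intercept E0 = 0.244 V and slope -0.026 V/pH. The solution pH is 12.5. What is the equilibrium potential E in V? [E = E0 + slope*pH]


Apply the Pourbaix line equation: E = E0 + slope*pH
E = 0.244 + (-0.026)*12.5 = 0.244 + (-0.325) = -0.081 V
Rounded to 3 decimal places: E = -0.081 V

-0.081 V


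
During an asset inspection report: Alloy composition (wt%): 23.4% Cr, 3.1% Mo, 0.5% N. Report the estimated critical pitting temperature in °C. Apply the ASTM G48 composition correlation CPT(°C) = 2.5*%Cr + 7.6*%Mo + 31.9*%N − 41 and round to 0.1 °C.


Apply the ASTM G48 empirical CPT estimate: CPT(°C) = 2.5*%Cr + 7.6*%Mo + 31.9*%N − 41
2.5*23.4 = 58.5; 7.6*3.1 = 23.56; 31.9*0.5 = 15.95
CPT = 58.5 + 23.56 + 15.95 − 41 = 57.01 °C
Rounded to 0.1 °C: CPT ≈ 57.0 °C

57.0 °C


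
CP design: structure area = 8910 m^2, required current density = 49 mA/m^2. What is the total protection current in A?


I = area * current density, then convert mA → A (÷1000)
I = 8910 * 49 / 1000 = 436.59 A

436.59 A


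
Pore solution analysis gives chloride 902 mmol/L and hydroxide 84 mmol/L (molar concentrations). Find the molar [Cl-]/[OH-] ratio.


Threshold parameter = [Cl-] / [OH-] (molar basis; both in mmol/L, so units cancel)
Ratio = 902 / 84 = 10.74

10.74


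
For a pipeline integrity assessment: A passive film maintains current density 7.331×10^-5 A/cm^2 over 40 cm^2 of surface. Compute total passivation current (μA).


I = i_pass * A, then convert A → μA (×10^6)
I = 7.331×10^-5 * 40 * 10^6 = 2932.4 μA

2932.4 μA


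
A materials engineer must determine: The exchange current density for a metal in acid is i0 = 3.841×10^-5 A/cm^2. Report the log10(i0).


i0 = 3.841×10^-5 A/cm^2
log10(i0) = -4.416

-4.416


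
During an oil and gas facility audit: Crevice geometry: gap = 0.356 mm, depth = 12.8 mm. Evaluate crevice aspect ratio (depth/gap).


Aspect ratio = depth / gap
Ratio = 12.8 / 0.356 = 36.0

36.0


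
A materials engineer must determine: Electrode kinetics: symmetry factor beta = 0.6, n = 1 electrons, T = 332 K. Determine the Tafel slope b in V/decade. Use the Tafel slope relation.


Apply the Tafel slope relation: b = 2.303*R*T/(beta*n*F)
Numerator: 2.303 * 8.314 * 332 = 6356.85
Denominator: 0.6 * 1 * 96485 = 57891.0
b = 6356.85 / 57891.0 = 0.11 V/decade

0.11 V/decade


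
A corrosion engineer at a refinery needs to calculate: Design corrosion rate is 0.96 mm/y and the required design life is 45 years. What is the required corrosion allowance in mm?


Corrosion allowance = CR × design life
CA = 0.96 * 45 = 43.2 mm

43.2 mm
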